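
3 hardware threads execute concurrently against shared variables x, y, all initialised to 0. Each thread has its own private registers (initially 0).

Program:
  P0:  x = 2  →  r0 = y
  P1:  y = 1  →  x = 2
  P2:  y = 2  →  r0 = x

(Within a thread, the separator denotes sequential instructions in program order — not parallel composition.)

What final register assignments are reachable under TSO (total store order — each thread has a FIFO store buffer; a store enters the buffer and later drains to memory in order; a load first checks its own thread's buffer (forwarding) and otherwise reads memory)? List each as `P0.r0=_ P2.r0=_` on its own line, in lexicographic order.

outcome vector order: (P0.r0,P2.r0)
|TSO outcomes| = 6

P0.r0=0 P2.r0=0
P0.r0=0 P2.r0=2
P0.r0=1 P2.r0=0
P0.r0=1 P2.r0=2
P0.r0=2 P2.r0=0
P0.r0=2 P2.r0=2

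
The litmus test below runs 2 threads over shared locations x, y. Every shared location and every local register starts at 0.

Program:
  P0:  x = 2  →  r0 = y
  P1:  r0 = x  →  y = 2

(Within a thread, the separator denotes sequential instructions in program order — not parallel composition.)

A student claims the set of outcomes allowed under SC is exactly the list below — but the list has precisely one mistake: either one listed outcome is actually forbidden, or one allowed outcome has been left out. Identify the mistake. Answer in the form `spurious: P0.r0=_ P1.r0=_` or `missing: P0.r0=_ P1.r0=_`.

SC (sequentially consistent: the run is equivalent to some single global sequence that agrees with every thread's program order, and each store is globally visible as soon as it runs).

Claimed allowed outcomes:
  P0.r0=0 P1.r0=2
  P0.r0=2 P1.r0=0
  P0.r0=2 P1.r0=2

missing: P0.r0=0 P1.r0=0

outcome vector order: (P0.r0,P1.r0)
SC: 4 outcomes — {(0,0); (0,2); (2,0); (2,2)}
SC∖claimed = {(0,0)}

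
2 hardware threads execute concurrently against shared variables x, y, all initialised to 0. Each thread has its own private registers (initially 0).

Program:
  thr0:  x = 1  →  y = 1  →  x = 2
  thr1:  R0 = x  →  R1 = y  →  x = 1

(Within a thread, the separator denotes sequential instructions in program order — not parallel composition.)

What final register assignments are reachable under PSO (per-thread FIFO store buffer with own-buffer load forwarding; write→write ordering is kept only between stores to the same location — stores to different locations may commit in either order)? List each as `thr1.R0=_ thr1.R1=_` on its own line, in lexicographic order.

thr1.R0=0 thr1.R1=0
thr1.R0=0 thr1.R1=1
thr1.R0=1 thr1.R1=0
thr1.R0=1 thr1.R1=1
thr1.R0=2 thr1.R1=0
thr1.R0=2 thr1.R1=1

outcome vector order: (thr1.R0,thr1.R1)
|PSO outcomes| = 6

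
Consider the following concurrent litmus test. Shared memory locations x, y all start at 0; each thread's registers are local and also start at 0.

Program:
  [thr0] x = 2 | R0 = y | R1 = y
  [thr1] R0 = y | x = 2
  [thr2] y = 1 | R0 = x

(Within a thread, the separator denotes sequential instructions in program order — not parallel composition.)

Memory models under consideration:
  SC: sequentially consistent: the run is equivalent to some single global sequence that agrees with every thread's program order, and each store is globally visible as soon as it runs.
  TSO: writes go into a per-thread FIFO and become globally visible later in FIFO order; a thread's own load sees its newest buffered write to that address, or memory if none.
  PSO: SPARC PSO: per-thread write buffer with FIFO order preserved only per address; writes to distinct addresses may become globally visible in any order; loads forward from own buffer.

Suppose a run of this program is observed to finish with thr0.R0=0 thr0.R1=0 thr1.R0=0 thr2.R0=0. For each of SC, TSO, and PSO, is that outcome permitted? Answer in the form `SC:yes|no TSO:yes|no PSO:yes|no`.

outcome vector order: (thr0.R0,thr0.R1,thr1.R0,thr2.R0)
SC: 8 outcomes — {0/0/0/2 0/0/1/2 0/1/0/2 0/1/1/2 1/1/0/0 1/1/0/2 1/1/1/0 1/1/1/2}
TSO: 12 outcomes — {0/0/0/0 0/0/0/2 0/0/1/0 0/0/1/2 0/1/0/0 0/1/0/2 0/1/1/0 0/1/1/2 1/1/0/0 1/1/0/2 1/1/1/0 1/1/1/2}
PSO: 12 outcomes — {0/0/0/0 0/0/0/2 0/0/1/0 0/0/1/2 0/1/0/0 0/1/0/2 0/1/1/0 0/1/1/2 1/1/0/0 1/1/0/2 1/1/1/0 1/1/1/2}
target 0/0/0/0 ∈ {TSO,PSO}

SC:no TSO:yes PSO:yes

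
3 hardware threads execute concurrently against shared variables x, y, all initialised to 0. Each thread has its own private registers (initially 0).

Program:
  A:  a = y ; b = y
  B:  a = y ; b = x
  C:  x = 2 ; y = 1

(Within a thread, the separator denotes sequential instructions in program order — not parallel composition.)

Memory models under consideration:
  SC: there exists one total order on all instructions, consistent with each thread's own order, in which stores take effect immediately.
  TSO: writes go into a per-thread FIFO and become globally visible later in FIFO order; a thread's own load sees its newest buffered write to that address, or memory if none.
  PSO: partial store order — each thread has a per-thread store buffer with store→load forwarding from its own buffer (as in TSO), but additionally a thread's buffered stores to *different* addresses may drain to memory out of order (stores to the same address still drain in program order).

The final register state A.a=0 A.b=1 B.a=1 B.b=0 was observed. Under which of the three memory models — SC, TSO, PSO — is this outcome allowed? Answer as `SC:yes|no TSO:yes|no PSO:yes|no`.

SC:no TSO:no PSO:yes

outcome vector order: (A.a,A.b,B.a,B.b)
SC: 9 outcomes — {0000, 0002, 0012, 0100, 0102, 0112, 1100, 1102, 1112}
TSO: 9 outcomes — {0000, 0002, 0012, 0100, 0102, 0112, 1100, 1102, 1112}
PSO: 12 outcomes — {0000, 0002, 0010, 0012, 0100, 0102, 0110, 0112, 1100, 1102, 1110, 1112}
target 0110 ∈ {PSO}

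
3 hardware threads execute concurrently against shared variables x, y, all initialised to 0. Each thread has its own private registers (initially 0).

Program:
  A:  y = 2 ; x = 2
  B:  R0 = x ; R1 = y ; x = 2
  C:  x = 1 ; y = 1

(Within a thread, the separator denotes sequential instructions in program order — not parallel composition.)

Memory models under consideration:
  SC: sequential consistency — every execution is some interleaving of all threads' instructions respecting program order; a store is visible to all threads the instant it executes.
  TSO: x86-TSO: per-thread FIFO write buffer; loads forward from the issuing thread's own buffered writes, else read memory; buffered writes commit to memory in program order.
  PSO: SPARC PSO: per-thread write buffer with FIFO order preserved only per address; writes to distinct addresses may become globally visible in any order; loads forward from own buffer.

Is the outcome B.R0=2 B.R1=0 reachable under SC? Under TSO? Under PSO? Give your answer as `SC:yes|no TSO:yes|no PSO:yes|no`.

outcome vector order: (B.R0,B.R1)
[SC] allowed = {00, 01, 02, 10, 11, 12, 21, 22}
[TSO] allowed = {00, 01, 02, 10, 11, 12, 21, 22}
[PSO] allowed = {00, 01, 02, 10, 11, 12, 20, 21, 22}
target 20 ∈ {PSO}

SC:no TSO:no PSO:yes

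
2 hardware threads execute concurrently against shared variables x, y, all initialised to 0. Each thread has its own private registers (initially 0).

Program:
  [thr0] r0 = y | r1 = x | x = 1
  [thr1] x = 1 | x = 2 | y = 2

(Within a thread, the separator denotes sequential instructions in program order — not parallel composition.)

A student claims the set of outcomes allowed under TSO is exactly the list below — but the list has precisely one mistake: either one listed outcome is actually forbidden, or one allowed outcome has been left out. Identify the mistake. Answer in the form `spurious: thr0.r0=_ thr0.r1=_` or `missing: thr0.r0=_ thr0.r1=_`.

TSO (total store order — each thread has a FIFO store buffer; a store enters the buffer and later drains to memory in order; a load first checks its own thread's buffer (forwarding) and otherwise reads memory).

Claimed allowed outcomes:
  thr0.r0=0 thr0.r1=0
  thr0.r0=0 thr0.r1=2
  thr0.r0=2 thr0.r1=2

missing: thr0.r0=0 thr0.r1=1

outcome vector order: (thr0.r0,thr0.r1)
TSO: 4 outcomes — {(0,0), (0,1), (0,2), (2,2)}
TSO∖claimed = {(0,1)}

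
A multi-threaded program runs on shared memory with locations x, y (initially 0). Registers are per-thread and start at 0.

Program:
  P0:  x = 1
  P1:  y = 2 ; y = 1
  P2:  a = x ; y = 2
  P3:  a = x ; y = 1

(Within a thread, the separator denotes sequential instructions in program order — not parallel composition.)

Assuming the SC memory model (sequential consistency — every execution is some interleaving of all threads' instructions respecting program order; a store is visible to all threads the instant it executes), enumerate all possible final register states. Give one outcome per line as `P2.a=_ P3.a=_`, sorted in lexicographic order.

outcome vector order: (P2.a,P3.a)
|SC outcomes| = 4

P2.a=0 P3.a=0
P2.a=0 P3.a=1
P2.a=1 P3.a=0
P2.a=1 P3.a=1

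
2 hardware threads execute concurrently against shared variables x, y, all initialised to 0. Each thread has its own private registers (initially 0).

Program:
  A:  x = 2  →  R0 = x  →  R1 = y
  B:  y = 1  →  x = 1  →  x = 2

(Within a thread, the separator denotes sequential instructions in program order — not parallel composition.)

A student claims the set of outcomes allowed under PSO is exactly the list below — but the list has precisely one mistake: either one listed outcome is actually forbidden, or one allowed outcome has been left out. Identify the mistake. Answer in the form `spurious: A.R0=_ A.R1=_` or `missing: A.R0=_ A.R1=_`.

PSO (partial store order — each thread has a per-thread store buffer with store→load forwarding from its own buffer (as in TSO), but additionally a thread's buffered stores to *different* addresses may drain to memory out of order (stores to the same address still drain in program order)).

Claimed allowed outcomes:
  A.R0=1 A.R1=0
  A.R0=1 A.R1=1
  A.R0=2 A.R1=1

missing: A.R0=2 A.R1=0

outcome vector order: (A.R0,A.R1)
under PSO → <1 0> <1 1> <2 0> <2 1>
PSO∖claimed = {<2 0>}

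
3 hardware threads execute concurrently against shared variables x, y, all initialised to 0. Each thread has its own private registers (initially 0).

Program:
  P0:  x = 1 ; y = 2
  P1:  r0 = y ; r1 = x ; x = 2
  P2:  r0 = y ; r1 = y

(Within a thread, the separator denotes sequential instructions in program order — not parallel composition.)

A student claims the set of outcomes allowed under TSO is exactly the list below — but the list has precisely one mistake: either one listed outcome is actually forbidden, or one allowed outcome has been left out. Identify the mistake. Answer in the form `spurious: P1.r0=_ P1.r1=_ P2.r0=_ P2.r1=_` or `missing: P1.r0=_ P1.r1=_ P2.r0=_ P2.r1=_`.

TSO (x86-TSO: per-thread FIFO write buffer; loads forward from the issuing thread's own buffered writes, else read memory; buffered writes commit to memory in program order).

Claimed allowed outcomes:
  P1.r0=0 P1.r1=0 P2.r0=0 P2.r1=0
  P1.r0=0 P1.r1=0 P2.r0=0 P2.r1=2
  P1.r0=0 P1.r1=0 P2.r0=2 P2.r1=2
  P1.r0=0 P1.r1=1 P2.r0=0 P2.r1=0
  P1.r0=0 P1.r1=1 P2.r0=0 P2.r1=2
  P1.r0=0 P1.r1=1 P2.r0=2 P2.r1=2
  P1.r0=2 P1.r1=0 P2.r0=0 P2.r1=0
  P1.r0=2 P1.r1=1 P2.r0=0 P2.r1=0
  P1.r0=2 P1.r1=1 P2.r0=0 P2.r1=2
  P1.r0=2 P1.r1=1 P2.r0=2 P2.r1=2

spurious: P1.r0=2 P1.r1=0 P2.r0=0 P2.r1=0

outcome vector order: (P1.r0,P1.r1,P2.r0,P2.r1)
under TSO → (0,0,0,0); (0,0,0,2); (0,0,2,2); (0,1,0,0); (0,1,0,2); (0,1,2,2); (2,1,0,0); (2,1,0,2); (2,1,2,2)
claimed∖TSO = {(2,0,0,0)}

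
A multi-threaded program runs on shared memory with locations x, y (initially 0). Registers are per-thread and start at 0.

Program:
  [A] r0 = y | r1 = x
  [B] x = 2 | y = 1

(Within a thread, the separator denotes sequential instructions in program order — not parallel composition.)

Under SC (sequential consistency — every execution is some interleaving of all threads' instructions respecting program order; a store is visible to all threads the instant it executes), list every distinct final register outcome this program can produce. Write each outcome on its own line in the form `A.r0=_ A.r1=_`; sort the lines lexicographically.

A.r0=0 A.r1=0
A.r0=0 A.r1=2
A.r0=1 A.r1=2

outcome vector order: (A.r0,A.r1)
|SC outcomes| = 3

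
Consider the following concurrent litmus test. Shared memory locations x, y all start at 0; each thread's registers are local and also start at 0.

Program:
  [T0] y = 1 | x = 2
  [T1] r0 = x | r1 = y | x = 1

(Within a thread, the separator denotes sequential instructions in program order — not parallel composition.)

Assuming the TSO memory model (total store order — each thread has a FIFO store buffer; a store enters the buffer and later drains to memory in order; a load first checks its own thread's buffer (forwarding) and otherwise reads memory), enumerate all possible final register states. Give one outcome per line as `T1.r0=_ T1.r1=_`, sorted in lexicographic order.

T1.r0=0 T1.r1=0
T1.r0=0 T1.r1=1
T1.r0=2 T1.r1=1

outcome vector order: (T1.r0,T1.r1)
|TSO outcomes| = 3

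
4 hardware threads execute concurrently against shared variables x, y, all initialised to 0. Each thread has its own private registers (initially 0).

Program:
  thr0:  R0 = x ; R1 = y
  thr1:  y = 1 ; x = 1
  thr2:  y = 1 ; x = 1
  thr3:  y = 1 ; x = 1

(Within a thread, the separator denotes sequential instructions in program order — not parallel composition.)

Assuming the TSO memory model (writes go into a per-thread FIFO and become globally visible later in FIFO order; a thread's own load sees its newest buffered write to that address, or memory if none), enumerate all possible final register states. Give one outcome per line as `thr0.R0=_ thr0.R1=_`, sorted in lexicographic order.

outcome vector order: (thr0.R0,thr0.R1)
|TSO outcomes| = 3

thr0.R0=0 thr0.R1=0
thr0.R0=0 thr0.R1=1
thr0.R0=1 thr0.R1=1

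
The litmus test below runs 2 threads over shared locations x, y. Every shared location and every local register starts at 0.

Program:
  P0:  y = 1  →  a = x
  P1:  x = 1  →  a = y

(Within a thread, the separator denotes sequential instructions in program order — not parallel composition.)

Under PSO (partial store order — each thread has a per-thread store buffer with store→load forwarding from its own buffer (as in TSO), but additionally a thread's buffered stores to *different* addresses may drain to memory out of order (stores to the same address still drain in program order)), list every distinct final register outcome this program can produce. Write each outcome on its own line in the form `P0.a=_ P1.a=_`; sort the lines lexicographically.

outcome vector order: (P0.a,P1.a)
|PSO outcomes| = 4

P0.a=0 P1.a=0
P0.a=0 P1.a=1
P0.a=1 P1.a=0
P0.a=1 P1.a=1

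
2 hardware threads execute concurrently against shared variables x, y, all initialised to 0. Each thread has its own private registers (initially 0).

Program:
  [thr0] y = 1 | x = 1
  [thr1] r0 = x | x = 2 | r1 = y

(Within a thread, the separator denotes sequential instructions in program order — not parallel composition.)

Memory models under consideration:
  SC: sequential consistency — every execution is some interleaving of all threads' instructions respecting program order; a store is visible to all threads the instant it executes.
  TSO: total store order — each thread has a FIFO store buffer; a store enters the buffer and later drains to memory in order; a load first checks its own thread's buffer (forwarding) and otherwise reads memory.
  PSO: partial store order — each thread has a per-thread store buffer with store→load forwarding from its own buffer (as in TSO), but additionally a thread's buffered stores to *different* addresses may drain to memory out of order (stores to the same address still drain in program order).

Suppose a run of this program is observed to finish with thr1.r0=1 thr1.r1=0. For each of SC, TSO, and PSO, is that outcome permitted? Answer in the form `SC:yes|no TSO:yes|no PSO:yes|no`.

outcome vector order: (thr1.r0,thr1.r1)
SC (3): (0,0) (0,1) (1,1)
TSO (3): (0,0) (0,1) (1,1)
PSO (4): (0,0) (0,1) (1,0) (1,1)
target (1,0) ∈ {PSO}

SC:no TSO:no PSO:yes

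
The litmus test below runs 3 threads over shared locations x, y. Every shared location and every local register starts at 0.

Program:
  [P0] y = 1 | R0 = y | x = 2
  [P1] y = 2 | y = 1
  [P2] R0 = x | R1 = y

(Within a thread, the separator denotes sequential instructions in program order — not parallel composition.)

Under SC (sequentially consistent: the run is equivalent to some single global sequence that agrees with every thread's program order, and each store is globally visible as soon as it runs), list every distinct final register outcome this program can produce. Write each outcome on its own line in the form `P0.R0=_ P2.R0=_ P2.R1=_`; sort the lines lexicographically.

outcome vector order: (P0.R0,P2.R0,P2.R1)
|SC outcomes| = 10

P0.R0=1 P2.R0=0 P2.R1=0
P0.R0=1 P2.R0=0 P2.R1=1
P0.R0=1 P2.R0=0 P2.R1=2
P0.R0=1 P2.R0=2 P2.R1=1
P0.R0=1 P2.R0=2 P2.R1=2
P0.R0=2 P2.R0=0 P2.R1=0
P0.R0=2 P2.R0=0 P2.R1=1
P0.R0=2 P2.R0=0 P2.R1=2
P0.R0=2 P2.R0=2 P2.R1=1
P0.R0=2 P2.R0=2 P2.R1=2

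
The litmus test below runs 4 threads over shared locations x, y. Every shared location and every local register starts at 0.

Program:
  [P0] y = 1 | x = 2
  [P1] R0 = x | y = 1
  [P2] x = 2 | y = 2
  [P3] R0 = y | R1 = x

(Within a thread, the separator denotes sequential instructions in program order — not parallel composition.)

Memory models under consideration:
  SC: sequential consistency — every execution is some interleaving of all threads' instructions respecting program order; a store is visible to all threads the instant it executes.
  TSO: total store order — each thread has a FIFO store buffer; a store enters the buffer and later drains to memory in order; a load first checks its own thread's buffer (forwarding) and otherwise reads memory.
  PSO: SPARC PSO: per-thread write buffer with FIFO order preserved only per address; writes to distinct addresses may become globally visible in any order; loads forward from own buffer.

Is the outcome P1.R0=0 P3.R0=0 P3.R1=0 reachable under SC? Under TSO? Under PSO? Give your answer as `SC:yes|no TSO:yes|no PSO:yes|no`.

SC:yes TSO:yes PSO:yes

outcome vector order: (P1.R0,P3.R0,P3.R1)
under SC → <0 0 0>, <0 0 2>, <0 1 0>, <0 1 2>, <0 2 2>, <2 0 0>, <2 0 2>, <2 1 0>, <2 1 2>, <2 2 2>
under TSO → <0 0 0>, <0 0 2>, <0 1 0>, <0 1 2>, <0 2 2>, <2 0 0>, <2 0 2>, <2 1 0>, <2 1 2>, <2 2 2>
under PSO → <0 0 0>, <0 0 2>, <0 1 0>, <0 1 2>, <0 2 0>, <0 2 2>, <2 0 0>, <2 0 2>, <2 1 0>, <2 1 2>, <2 2 0>, <2 2 2>
target <0 0 0> ∈ {SC,TSO,PSO}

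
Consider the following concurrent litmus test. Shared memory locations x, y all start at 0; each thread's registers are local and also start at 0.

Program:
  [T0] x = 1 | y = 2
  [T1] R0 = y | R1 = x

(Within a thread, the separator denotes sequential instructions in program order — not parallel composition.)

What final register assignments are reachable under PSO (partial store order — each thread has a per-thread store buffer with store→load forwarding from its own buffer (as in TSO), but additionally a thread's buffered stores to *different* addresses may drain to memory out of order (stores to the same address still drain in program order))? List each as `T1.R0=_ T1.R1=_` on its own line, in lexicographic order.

outcome vector order: (T1.R0,T1.R1)
|PSO outcomes| = 4

T1.R0=0 T1.R1=0
T1.R0=0 T1.R1=1
T1.R0=2 T1.R1=0
T1.R0=2 T1.R1=1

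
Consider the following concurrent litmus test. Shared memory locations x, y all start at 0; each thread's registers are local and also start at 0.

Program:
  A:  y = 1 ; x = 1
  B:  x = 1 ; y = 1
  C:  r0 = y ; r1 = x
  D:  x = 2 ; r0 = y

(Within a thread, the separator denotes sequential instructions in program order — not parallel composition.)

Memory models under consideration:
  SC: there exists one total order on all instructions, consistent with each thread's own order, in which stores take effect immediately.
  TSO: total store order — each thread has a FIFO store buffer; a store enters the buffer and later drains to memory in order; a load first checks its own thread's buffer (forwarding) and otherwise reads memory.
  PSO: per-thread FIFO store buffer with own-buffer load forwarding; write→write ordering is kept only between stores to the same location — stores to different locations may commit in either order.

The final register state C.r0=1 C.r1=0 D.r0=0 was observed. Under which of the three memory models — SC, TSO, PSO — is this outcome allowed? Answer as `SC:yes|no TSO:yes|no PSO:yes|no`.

SC:no TSO:yes PSO:yes

outcome vector order: (C.r0,C.r1,D.r0)
SC: 11 outcomes — {000 001 010 011 020 021 101 110 111 120 121}
TSO: 12 outcomes — {000 001 010 011 020 021 100 101 110 111 120 121}
PSO: 12 outcomes — {000 001 010 011 020 021 100 101 110 111 120 121}
target 100 ∈ {TSO,PSO}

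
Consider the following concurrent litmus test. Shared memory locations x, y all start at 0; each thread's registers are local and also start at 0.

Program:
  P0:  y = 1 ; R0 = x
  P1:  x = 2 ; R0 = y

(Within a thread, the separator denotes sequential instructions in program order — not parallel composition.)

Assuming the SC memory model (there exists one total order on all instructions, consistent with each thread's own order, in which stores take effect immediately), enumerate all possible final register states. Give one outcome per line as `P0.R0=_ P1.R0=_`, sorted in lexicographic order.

outcome vector order: (P0.R0,P1.R0)
|SC outcomes| = 3

P0.R0=0 P1.R0=1
P0.R0=2 P1.R0=0
P0.R0=2 P1.R0=1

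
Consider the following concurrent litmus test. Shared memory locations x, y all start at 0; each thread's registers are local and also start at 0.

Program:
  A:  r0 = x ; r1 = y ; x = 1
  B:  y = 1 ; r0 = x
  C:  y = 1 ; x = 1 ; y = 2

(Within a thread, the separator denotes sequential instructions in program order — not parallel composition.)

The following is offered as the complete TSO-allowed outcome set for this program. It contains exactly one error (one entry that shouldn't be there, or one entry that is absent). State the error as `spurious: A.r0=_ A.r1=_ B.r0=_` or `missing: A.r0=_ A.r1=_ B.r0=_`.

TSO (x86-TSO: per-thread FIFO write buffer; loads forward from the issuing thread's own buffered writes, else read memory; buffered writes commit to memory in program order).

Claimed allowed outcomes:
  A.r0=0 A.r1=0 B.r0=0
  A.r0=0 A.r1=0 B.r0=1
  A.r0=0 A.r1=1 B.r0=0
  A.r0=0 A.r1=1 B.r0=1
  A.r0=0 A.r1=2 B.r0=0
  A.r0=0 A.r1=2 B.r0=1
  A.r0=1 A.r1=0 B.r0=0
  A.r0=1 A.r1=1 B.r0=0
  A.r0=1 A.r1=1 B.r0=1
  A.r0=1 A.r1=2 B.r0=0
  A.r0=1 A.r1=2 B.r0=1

outcome vector order: (A.r0,A.r1,B.r0)
TSO: 10 outcomes — {<0 0 0> <0 0 1> <0 1 0> <0 1 1> <0 2 0> <0 2 1> <1 1 0> <1 1 1> <1 2 0> <1 2 1>}
claimed∖TSO = {<1 0 0>}

spurious: A.r0=1 A.r1=0 B.r0=0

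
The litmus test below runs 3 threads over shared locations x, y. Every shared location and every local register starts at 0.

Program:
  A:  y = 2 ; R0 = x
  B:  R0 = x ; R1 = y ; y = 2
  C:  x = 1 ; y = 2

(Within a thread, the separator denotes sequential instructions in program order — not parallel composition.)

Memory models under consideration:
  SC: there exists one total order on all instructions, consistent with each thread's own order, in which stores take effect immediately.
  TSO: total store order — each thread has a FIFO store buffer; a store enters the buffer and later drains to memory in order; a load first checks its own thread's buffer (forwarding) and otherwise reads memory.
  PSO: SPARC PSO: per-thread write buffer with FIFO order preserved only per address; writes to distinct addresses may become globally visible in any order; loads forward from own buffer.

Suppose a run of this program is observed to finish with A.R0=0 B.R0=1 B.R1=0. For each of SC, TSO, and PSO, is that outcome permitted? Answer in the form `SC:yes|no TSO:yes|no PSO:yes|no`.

outcome vector order: (A.R0,B.R0,B.R1)
[SC] allowed = {0/0/0 0/0/2 0/1/2 1/0/0 1/0/2 1/1/0 1/1/2}
[TSO] allowed = {0/0/0 0/0/2 0/1/0 0/1/2 1/0/0 1/0/2 1/1/0 1/1/2}
[PSO] allowed = {0/0/0 0/0/2 0/1/0 0/1/2 1/0/0 1/0/2 1/1/0 1/1/2}
target 0/1/0 ∈ {TSO,PSO}

SC:no TSO:yes PSO:yes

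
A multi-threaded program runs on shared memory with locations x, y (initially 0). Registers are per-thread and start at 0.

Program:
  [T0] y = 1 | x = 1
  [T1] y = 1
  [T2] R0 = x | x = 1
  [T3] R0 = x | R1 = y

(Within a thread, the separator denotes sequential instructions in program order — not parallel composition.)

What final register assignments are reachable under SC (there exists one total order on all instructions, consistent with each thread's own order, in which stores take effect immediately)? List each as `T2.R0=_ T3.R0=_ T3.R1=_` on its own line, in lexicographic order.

outcome vector order: (T2.R0,T3.R0,T3.R1)
|SC outcomes| = 7

T2.R0=0 T3.R0=0 T3.R1=0
T2.R0=0 T3.R0=0 T3.R1=1
T2.R0=0 T3.R0=1 T3.R1=0
T2.R0=0 T3.R0=1 T3.R1=1
T2.R0=1 T3.R0=0 T3.R1=0
T2.R0=1 T3.R0=0 T3.R1=1
T2.R0=1 T3.R0=1 T3.R1=1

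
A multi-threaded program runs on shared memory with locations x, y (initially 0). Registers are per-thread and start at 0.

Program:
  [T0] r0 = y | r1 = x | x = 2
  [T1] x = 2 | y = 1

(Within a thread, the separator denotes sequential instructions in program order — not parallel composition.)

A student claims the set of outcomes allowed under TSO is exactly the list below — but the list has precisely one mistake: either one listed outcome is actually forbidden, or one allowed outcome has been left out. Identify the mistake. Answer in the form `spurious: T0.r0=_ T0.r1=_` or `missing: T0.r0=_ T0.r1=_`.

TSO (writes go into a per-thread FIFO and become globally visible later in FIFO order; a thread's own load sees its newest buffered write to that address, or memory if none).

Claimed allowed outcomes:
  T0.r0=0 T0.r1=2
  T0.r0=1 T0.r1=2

outcome vector order: (T0.r0,T0.r1)
under TSO → (0,0) (0,2) (1,2)
TSO∖claimed = {(0,0)}

missing: T0.r0=0 T0.r1=0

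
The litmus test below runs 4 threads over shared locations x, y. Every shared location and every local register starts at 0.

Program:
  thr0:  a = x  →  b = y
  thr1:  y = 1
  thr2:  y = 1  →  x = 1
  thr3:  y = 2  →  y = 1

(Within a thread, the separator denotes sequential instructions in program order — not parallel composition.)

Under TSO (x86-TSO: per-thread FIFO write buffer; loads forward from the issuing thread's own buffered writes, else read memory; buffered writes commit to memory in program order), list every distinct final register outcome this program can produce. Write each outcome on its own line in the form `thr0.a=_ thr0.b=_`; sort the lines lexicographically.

outcome vector order: (thr0.a,thr0.b)
|TSO outcomes| = 5

thr0.a=0 thr0.b=0
thr0.a=0 thr0.b=1
thr0.a=0 thr0.b=2
thr0.a=1 thr0.b=1
thr0.a=1 thr0.b=2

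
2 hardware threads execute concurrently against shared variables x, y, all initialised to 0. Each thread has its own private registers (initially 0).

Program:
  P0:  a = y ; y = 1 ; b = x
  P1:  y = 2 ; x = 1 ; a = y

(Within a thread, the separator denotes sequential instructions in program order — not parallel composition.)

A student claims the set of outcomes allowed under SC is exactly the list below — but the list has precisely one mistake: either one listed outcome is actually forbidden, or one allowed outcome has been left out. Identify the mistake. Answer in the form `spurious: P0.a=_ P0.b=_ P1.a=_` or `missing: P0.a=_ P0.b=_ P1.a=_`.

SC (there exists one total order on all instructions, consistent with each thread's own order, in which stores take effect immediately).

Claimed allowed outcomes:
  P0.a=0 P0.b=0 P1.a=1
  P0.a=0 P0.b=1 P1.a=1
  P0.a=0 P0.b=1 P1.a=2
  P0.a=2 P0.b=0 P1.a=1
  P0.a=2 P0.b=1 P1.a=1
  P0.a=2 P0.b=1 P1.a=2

outcome vector order: (P0.a,P0.b,P1.a)
[SC] allowed = {0/0/1; 0/0/2; 0/1/1; 0/1/2; 2/0/1; 2/1/1; 2/1/2}
SC∖claimed = {0/0/2}

missing: P0.a=0 P0.b=0 P1.a=2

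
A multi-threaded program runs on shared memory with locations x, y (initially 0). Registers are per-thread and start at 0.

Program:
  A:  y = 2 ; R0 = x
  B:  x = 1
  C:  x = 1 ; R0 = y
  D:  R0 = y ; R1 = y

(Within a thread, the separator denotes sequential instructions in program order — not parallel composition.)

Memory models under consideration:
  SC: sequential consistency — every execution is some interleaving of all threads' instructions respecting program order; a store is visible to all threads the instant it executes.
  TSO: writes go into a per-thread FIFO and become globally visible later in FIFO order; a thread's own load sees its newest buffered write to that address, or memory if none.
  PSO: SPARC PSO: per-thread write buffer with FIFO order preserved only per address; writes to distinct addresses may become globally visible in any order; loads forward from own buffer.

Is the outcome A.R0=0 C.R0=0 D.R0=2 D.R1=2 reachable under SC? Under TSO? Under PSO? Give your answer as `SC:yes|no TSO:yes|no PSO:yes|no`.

SC:no TSO:yes PSO:yes

outcome vector order: (A.R0,C.R0,D.R0,D.R1)
under SC → (0,2,0,0) (0,2,0,2) (0,2,2,2) (1,0,0,0) (1,0,0,2) (1,0,2,2) (1,2,0,0) (1,2,0,2) (1,2,2,2)
under TSO → (0,0,0,0) (0,0,0,2) (0,0,2,2) (0,2,0,0) (0,2,0,2) (0,2,2,2) (1,0,0,0) (1,0,0,2) (1,0,2,2) (1,2,0,0) (1,2,0,2) (1,2,2,2)
under PSO → (0,0,0,0) (0,0,0,2) (0,0,2,2) (0,2,0,0) (0,2,0,2) (0,2,2,2) (1,0,0,0) (1,0,0,2) (1,0,2,2) (1,2,0,0) (1,2,0,2) (1,2,2,2)
target (0,0,2,2) ∈ {TSO,PSO}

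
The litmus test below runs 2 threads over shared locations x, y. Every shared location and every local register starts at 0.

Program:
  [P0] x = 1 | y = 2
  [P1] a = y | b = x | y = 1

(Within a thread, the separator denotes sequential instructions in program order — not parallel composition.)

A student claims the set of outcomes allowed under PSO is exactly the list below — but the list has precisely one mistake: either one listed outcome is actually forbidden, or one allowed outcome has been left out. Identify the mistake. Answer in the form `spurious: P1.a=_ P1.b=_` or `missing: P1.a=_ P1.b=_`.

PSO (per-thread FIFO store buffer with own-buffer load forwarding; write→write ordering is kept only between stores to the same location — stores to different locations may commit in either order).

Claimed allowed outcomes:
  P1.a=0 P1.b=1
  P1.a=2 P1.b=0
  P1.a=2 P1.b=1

missing: P1.a=0 P1.b=0

outcome vector order: (P1.a,P1.b)
PSO (4): 0/0; 0/1; 2/0; 2/1
PSO∖claimed = {0/0}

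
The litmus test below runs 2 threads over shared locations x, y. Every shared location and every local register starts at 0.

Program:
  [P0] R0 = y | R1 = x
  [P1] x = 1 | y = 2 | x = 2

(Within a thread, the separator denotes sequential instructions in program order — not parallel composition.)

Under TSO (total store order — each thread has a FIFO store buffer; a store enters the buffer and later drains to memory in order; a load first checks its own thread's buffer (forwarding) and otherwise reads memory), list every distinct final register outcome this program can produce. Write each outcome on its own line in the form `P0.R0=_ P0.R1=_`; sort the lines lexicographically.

outcome vector order: (P0.R0,P0.R1)
|TSO outcomes| = 5

P0.R0=0 P0.R1=0
P0.R0=0 P0.R1=1
P0.R0=0 P0.R1=2
P0.R0=2 P0.R1=1
P0.R0=2 P0.R1=2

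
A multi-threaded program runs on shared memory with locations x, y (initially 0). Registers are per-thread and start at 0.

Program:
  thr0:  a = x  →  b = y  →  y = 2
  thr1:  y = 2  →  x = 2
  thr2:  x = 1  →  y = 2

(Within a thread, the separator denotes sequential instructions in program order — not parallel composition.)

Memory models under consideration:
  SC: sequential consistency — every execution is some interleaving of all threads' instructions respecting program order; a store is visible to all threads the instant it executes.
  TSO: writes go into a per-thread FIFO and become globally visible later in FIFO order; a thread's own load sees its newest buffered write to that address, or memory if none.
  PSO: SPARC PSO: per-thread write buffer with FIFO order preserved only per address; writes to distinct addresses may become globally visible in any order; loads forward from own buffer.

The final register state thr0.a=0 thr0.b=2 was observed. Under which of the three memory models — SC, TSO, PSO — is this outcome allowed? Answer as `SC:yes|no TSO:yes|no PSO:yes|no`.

outcome vector order: (thr0.a,thr0.b)
SC: 5 outcomes — {00; 02; 10; 12; 22}
TSO: 5 outcomes — {00; 02; 10; 12; 22}
PSO: 6 outcomes — {00; 02; 10; 12; 20; 22}
target 02 ∈ {SC,TSO,PSO}

SC:yes TSO:yes PSO:yes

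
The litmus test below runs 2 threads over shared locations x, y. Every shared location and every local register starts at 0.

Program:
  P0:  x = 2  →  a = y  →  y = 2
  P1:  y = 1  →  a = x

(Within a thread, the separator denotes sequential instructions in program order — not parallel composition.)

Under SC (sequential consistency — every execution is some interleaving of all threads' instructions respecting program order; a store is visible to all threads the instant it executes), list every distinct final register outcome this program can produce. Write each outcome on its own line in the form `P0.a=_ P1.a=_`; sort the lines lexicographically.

outcome vector order: (P0.a,P1.a)
|SC outcomes| = 3

P0.a=0 P1.a=2
P0.a=1 P1.a=0
P0.a=1 P1.a=2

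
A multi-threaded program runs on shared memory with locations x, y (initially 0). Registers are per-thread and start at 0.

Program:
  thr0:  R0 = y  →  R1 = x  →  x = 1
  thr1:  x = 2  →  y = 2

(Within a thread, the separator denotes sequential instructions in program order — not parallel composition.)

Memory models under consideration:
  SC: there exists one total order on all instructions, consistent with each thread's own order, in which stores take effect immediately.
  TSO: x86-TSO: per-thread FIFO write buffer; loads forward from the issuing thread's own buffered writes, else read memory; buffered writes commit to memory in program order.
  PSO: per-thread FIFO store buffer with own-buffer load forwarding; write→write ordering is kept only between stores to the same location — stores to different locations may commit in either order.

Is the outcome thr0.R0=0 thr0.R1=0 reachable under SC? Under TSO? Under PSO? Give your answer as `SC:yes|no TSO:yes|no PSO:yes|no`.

SC:yes TSO:yes PSO:yes

outcome vector order: (thr0.R0,thr0.R1)
SC: 3 outcomes — {00; 02; 22}
TSO: 3 outcomes — {00; 02; 22}
PSO: 4 outcomes — {00; 02; 20; 22}
target 00 ∈ {SC,TSO,PSO}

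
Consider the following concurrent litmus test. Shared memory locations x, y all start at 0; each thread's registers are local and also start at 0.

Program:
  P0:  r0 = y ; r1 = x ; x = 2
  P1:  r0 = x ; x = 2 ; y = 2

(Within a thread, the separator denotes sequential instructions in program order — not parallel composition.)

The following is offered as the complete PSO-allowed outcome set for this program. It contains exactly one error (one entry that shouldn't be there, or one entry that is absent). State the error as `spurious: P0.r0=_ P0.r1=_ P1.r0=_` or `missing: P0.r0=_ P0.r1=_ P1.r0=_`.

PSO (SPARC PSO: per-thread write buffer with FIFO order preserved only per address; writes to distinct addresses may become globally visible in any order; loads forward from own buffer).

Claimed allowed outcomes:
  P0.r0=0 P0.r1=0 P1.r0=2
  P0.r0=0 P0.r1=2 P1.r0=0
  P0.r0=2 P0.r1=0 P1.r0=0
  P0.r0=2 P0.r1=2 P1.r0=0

outcome vector order: (P0.r0,P0.r1,P1.r0)
under PSO → <0 0 0>, <0 0 2>, <0 2 0>, <2 0 0>, <2 2 0>
PSO∖claimed = {<0 0 0>}

missing: P0.r0=0 P0.r1=0 P1.r0=0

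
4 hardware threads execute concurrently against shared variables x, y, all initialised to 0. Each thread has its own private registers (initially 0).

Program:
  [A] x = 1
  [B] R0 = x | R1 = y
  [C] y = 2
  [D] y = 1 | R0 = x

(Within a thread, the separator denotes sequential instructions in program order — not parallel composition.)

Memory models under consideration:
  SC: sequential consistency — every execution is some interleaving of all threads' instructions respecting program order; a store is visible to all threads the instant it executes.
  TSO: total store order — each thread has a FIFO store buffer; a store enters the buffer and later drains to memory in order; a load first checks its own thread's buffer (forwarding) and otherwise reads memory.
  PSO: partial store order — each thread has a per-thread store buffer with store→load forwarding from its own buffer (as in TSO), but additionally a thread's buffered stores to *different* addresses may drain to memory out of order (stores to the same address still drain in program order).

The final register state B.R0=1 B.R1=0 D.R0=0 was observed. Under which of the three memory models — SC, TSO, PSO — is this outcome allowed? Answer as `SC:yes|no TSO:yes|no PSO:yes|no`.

SC:no TSO:yes PSO:yes

outcome vector order: (B.R0,B.R1,D.R0)
SC: 11 outcomes — {000; 001; 010; 011; 020; 021; 101; 110; 111; 120; 121}
TSO: 12 outcomes — {000; 001; 010; 011; 020; 021; 100; 101; 110; 111; 120; 121}
PSO: 12 outcomes — {000; 001; 010; 011; 020; 021; 100; 101; 110; 111; 120; 121}
target 100 ∈ {TSO,PSO}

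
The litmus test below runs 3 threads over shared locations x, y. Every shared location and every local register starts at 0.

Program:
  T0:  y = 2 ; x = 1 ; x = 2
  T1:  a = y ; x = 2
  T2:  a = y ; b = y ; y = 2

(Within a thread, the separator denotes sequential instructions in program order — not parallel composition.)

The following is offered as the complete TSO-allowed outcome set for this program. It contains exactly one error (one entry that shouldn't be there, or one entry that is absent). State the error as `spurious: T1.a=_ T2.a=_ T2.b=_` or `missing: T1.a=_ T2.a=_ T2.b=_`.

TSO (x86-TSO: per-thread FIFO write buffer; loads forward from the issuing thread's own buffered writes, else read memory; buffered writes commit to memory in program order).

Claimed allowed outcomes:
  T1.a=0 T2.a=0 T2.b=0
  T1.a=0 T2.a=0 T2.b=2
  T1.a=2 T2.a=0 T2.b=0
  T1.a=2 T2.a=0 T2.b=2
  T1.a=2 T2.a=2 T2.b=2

outcome vector order: (T1.a,T2.a,T2.b)
under TSO → <0 0 0>, <0 0 2>, <0 2 2>, <2 0 0>, <2 0 2>, <2 2 2>
TSO∖claimed = {<0 2 2>}

missing: T1.a=0 T2.a=2 T2.b=2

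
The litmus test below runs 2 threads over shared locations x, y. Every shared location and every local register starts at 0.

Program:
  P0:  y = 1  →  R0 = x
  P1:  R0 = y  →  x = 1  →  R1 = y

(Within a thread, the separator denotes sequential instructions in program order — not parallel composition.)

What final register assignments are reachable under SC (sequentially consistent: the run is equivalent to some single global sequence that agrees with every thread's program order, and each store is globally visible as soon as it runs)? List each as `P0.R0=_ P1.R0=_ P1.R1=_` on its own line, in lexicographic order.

outcome vector order: (P0.R0,P1.R0,P1.R1)
|SC outcomes| = 5

P0.R0=0 P1.R0=0 P1.R1=1
P0.R0=0 P1.R0=1 P1.R1=1
P0.R0=1 P1.R0=0 P1.R1=0
P0.R0=1 P1.R0=0 P1.R1=1
P0.R0=1 P1.R0=1 P1.R1=1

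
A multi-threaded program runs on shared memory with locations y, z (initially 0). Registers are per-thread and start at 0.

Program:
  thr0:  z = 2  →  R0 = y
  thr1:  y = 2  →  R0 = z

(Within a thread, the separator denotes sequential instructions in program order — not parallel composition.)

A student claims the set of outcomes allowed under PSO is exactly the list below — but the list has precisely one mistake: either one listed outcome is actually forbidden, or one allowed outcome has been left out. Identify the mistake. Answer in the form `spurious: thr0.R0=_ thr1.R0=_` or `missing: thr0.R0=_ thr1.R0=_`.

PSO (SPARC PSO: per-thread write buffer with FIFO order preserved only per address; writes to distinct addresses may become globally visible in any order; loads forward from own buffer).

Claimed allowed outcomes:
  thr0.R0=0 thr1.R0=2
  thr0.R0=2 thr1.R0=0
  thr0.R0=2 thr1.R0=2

missing: thr0.R0=0 thr1.R0=0

outcome vector order: (thr0.R0,thr1.R0)
under PSO → 0/0; 0/2; 2/0; 2/2
PSO∖claimed = {0/0}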